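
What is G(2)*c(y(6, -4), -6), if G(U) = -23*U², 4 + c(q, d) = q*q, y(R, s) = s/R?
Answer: 2944/9 ≈ 327.11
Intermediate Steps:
c(q, d) = -4 + q² (c(q, d) = -4 + q*q = -4 + q²)
G(2)*c(y(6, -4), -6) = (-23*2²)*(-4 + (-4/6)²) = (-23*4)*(-4 + (-4*⅙)²) = -92*(-4 + (-⅔)²) = -92*(-4 + 4/9) = -92*(-32/9) = 2944/9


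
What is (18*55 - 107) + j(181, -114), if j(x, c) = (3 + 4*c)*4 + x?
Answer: -748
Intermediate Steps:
j(x, c) = 12 + x + 16*c (j(x, c) = (12 + 16*c) + x = 12 + x + 16*c)
(18*55 - 107) + j(181, -114) = (18*55 - 107) + (12 + 181 + 16*(-114)) = (990 - 107) + (12 + 181 - 1824) = 883 - 1631 = -748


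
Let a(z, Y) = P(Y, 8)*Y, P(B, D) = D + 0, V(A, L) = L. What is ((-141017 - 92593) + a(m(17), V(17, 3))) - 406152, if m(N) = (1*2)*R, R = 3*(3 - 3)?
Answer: -639738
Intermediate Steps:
P(B, D) = D
R = 0 (R = 3*0 = 0)
m(N) = 0 (m(N) = (1*2)*0 = 2*0 = 0)
a(z, Y) = 8*Y
((-141017 - 92593) + a(m(17), V(17, 3))) - 406152 = ((-141017 - 92593) + 8*3) - 406152 = (-233610 + 24) - 406152 = -233586 - 406152 = -639738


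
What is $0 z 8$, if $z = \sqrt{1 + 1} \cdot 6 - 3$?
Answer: $0$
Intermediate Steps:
$z = -3 + 6 \sqrt{2}$ ($z = \sqrt{2} \cdot 6 - 3 = 6 \sqrt{2} - 3 = -3 + 6 \sqrt{2} \approx 5.4853$)
$0 z 8 = 0 \left(-3 + 6 \sqrt{2}\right) 8 = 0 \cdot 8 = 0$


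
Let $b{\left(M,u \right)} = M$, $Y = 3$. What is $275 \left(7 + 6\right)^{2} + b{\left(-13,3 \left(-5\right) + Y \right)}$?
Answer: $46462$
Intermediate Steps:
$275 \left(7 + 6\right)^{2} + b{\left(-13,3 \left(-5\right) + Y \right)} = 275 \left(7 + 6\right)^{2} - 13 = 275 \cdot 13^{2} - 13 = 275 \cdot 169 - 13 = 46475 - 13 = 46462$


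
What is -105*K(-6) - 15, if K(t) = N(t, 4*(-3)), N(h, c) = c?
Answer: 1245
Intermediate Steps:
K(t) = -12 (K(t) = 4*(-3) = -12)
-105*K(-6) - 15 = -105*(-12) - 15 = 1260 - 15 = 1245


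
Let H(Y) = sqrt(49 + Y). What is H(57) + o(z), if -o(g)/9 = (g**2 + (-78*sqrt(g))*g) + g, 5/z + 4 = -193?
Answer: 8640/38809 + sqrt(106) - 3510*I*sqrt(985)/38809 ≈ 10.518 - 2.8385*I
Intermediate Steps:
z = -5/197 (z = 5/(-4 - 193) = 5/(-197) = 5*(-1/197) = -5/197 ≈ -0.025381)
o(g) = -9*g - 9*g**2 + 702*g**(3/2) (o(g) = -9*((g**2 + (-78*sqrt(g))*g) + g) = -9*((g**2 - 78*g**(3/2)) + g) = -9*(g + g**2 - 78*g**(3/2)) = -9*g - 9*g**2 + 702*g**(3/2))
H(57) + o(z) = sqrt(49 + 57) + (-9*(-5/197) - 9*(-5/197)**2 + 702*(-5/197)**(3/2)) = sqrt(106) + (45/197 - 9*25/38809 + 702*(-5*I*sqrt(985)/38809)) = sqrt(106) + (45/197 - 225/38809 - 3510*I*sqrt(985)/38809) = sqrt(106) + (8640/38809 - 3510*I*sqrt(985)/38809) = 8640/38809 + sqrt(106) - 3510*I*sqrt(985)/38809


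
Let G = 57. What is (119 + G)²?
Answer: 30976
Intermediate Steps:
(119 + G)² = (119 + 57)² = 176² = 30976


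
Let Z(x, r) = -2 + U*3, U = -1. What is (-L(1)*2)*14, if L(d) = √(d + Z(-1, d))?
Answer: -56*I ≈ -56.0*I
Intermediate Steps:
Z(x, r) = -5 (Z(x, r) = -2 - 1*3 = -2 - 3 = -5)
L(d) = √(-5 + d) (L(d) = √(d - 5) = √(-5 + d))
(-L(1)*2)*14 = (-√(-5 + 1)*2)*14 = (-√(-4)*2)*14 = (-2*I*2)*14 = -4*I*14 = -56*I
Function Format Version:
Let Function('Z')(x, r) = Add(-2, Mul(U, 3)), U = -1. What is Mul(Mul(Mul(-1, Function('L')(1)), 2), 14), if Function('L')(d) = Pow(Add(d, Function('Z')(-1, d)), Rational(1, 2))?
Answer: Mul(-56, I) ≈ Mul(-56.000, I)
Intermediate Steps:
Function('Z')(x, r) = -5 (Function('Z')(x, r) = Add(-2, Mul(-1, 3)) = Add(-2, -3) = -5)
Function('L')(d) = Pow(Add(-5, d), Rational(1, 2)) (Function('L')(d) = Pow(Add(d, -5), Rational(1, 2)) = Pow(Add(-5, d), Rational(1, 2)))
Mul(Mul(Mul(-1, Function('L')(1)), 2), 14) = Mul(Mul(Mul(-1, Pow(Add(-5, 1), Rational(1, 2))), 2), 14) = Mul(Mul(Mul(-1, Pow(-4, Rational(1, 2))), 2), 14) = Mul(Mul(Mul(-1, Mul(2, I)), 2), 14) = Mul(Mul(Mul(-2, I), 2), 14) = Mul(Mul(-4, I), 14) = Mul(-56, I)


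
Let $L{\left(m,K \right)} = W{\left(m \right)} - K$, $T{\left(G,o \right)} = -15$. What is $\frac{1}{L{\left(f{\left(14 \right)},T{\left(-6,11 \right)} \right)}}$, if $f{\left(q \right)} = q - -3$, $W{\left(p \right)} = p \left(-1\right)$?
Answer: $- \frac{1}{2} \approx -0.5$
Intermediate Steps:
$W{\left(p \right)} = - p$
$f{\left(q \right)} = 3 + q$ ($f{\left(q \right)} = q + 3 = 3 + q$)
$L{\left(m,K \right)} = - K - m$ ($L{\left(m,K \right)} = - m - K = - K - m$)
$\frac{1}{L{\left(f{\left(14 \right)},T{\left(-6,11 \right)} \right)}} = \frac{1}{\left(-1\right) \left(-15\right) - \left(3 + 14\right)} = \frac{1}{15 - 17} = \frac{1}{-2} = - \frac{1}{2}$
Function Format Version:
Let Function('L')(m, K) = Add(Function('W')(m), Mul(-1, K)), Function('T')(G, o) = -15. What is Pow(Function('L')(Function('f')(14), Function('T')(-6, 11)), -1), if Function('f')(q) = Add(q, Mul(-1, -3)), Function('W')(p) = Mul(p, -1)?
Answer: Rational(-1, 2) ≈ -0.50000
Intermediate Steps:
Function('W')(p) = Mul(-1, p)
Function('f')(q) = Add(3, q) (Function('f')(q) = Add(q, 3) = Add(3, q))
Function('L')(m, K) = Add(Mul(-1, K), Mul(-1, m)) (Function('L')(m, K) = Add(Mul(-1, m), Mul(-1, K)) = Add(Mul(-1, K), Mul(-1, m)))
Pow(Function('L')(Function('f')(14), Function('T')(-6, 11)), -1) = Pow(Add(Mul(-1, -15), Mul(-1, Add(3, 14))), -1) = Pow(Add(15, Mul(-1, 17)), -1) = Pow(Add(15, -17), -1) = Pow(-2, -1) = Rational(-1, 2)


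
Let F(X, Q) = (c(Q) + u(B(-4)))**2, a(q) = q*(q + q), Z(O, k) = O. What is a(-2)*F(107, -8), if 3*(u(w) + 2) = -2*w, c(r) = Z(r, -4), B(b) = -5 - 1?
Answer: 288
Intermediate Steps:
B(b) = -6
c(r) = r
u(w) = -2 - 2*w/3 (u(w) = -2 + (-2*w)/3 = -2 - 2*w/3)
a(q) = 2*q**2 (a(q) = q*(2*q) = 2*q**2)
F(X, Q) = (2 + Q)**2 (F(X, Q) = (Q + (-2 - 2/3*(-6)))**2 = (Q + (-2 + 4))**2 = (Q + 2)**2 = (2 + Q)**2)
a(-2)*F(107, -8) = (2*(-2)**2)*(2 - 8)**2 = (2*4)*(-6)**2 = 8*36 = 288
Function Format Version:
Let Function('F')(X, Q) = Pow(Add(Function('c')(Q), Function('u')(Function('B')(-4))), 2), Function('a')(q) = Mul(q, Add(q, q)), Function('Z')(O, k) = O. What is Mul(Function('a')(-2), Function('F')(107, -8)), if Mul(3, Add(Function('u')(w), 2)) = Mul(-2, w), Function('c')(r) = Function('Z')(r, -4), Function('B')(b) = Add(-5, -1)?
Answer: 288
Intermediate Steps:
Function('B')(b) = -6
Function('c')(r) = r
Function('u')(w) = Add(-2, Mul(Rational(-2, 3), w)) (Function('u')(w) = Add(-2, Mul(Rational(1, 3), Mul(-2, w))) = Add(-2, Mul(Rational(-2, 3), w)))
Function('a')(q) = Mul(2, Pow(q, 2)) (Function('a')(q) = Mul(q, Mul(2, q)) = Mul(2, Pow(q, 2)))
Function('F')(X, Q) = Pow(Add(2, Q), 2) (Function('F')(X, Q) = Pow(Add(Q, Add(-2, Mul(Rational(-2, 3), -6))), 2) = Pow(Add(Q, Add(-2, 4)), 2) = Pow(Add(Q, 2), 2) = Pow(Add(2, Q), 2))
Mul(Function('a')(-2), Function('F')(107, -8)) = Mul(Mul(2, Pow(-2, 2)), Pow(Add(2, -8), 2)) = Mul(Mul(2, 4), Pow(-6, 2)) = Mul(8, 36) = 288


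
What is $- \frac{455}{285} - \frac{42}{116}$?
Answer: $- \frac{6475}{3306} \approx -1.9586$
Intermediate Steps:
$- \frac{455}{285} - \frac{42}{116} = \left(-455\right) \frac{1}{285} - \frac{21}{58} = - \frac{91}{57} - \frac{21}{58} = - \frac{6475}{3306}$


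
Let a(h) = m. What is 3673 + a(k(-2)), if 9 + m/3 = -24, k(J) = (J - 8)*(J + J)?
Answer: 3574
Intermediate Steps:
k(J) = 2*J*(-8 + J) (k(J) = (-8 + J)*(2*J) = 2*J*(-8 + J))
m = -99 (m = -27 + 3*(-24) = -27 - 72 = -99)
a(h) = -99
3673 + a(k(-2)) = 3673 - 99 = 3574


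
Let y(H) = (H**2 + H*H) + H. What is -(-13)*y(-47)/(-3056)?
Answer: -56823/3056 ≈ -18.594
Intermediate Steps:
y(H) = H + 2*H**2 (y(H) = (H**2 + H**2) + H = 2*H**2 + H = H + 2*H**2)
-(-13)*y(-47)/(-3056) = -(-13)*-47*(1 + 2*(-47))/(-3056) = -(-13)*-47*(1 - 94)*(-1/3056) = -(-13)*-47*(-93)*(-1/3056) = -(-13)*4371*(-1/3056) = -(-13)*(-4371)/3056 = -1*56823/3056 = -56823/3056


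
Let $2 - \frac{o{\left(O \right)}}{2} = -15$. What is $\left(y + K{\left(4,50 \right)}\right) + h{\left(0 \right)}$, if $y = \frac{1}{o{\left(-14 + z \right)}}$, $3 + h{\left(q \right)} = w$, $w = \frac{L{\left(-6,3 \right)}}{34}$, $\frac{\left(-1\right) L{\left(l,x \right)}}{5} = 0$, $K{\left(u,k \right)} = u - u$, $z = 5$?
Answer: $- \frac{101}{34} \approx -2.9706$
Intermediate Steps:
$K{\left(u,k \right)} = 0$
$o{\left(O \right)} = 34$ ($o{\left(O \right)} = 4 - -30 = 4 + 30 = 34$)
$L{\left(l,x \right)} = 0$ ($L{\left(l,x \right)} = \left(-5\right) 0 = 0$)
$w = 0$ ($w = \frac{0}{34} = 0 \cdot \frac{1}{34} = 0$)
$h{\left(q \right)} = -3$ ($h{\left(q \right)} = -3 + 0 = -3$)
$y = \frac{1}{34} \approx 0.029412$
$\left(y + K{\left(4,50 \right)}\right) + h{\left(0 \right)} = \left(\frac{1}{34} + 0\right) - 3 = \frac{1}{34} - 3 = - \frac{101}{34}$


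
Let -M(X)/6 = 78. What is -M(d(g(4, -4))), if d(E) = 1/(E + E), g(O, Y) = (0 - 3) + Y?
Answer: 468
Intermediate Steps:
g(O, Y) = -3 + Y
d(E) = 1/(2*E)
M(X) = -468 (M(X) = -6*78 = -468)
-M(d(g(4, -4))) = -1*(-468) = 468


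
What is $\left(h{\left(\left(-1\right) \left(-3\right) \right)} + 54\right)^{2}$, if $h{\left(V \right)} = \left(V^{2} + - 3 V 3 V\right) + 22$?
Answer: $16$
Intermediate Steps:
$h{\left(V \right)} = 22 - 8 V^{2}$ ($h{\left(V \right)} = \left(V^{2} + - 9 V V\right) + 22 = \left(V^{2} - 9 V^{2}\right) + 22 = - 8 V^{2} + 22 = 22 - 8 V^{2}$)
$\left(h{\left(\left(-1\right) \left(-3\right) \right)} + 54\right)^{2} = \left(\left(22 - 8 \left(\left(-1\right) \left(-3\right)\right)^{2}\right) + 54\right)^{2} = \left(\left(22 - 8 \cdot 3^{2}\right) + 54\right)^{2} = \left(\left(22 - 72\right) + 54\right)^{2} = \left(-50 + 54\right)^{2} = 4^{2} = 16$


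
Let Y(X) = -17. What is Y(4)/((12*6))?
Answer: -17/72 ≈ -0.23611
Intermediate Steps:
Y(4)/((12*6)) = -17/(12*6) = -17/72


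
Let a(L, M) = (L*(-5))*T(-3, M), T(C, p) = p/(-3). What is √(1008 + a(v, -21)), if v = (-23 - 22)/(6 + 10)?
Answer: 3*√1967/4 ≈ 33.263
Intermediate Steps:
T(C, p) = -p/3 (T(C, p) = p*(-⅓) = -p/3)
v = -45/16 ≈ -2.8125
a(L, M) = 5*L*M/3 (a(L, M) = (L*(-5))*(-M/3) = (-5*L)*(-M/3) = 5*L*M/3)
√(1008 + a(v, -21)) = √(1008 + (5/3)*(-45/16)*(-21)) = √(1008 + 1575/16) = √(17703/16) = 3*√1967/4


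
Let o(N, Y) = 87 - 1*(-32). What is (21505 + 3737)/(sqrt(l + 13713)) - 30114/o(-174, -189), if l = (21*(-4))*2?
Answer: -4302/17 + 1202*sqrt(1505)/215 ≈ -36.171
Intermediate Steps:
o(N, Y) = 119 (o(N, Y) = 87 + 32 = 119)
l = -168 (l = -84*2 = -168)
(21505 + 3737)/(sqrt(l + 13713)) - 30114/o(-174, -189) = (21505 + 3737)/(sqrt(-168 + 13713)) - 30114/119 = 25242/(sqrt(13545)) - 30114*1/119 = 25242/((3*sqrt(1505))) - 4302/17 = 25242*(sqrt(1505)/4515) - 4302/17 = 1202*sqrt(1505)/215 - 4302/17 = -4302/17 + 1202*sqrt(1505)/215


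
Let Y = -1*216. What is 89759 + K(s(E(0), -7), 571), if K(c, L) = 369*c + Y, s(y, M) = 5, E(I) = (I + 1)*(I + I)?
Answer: 91388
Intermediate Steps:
Y = -216
E(I) = 2*I*(1 + I) (E(I) = (1 + I)*(2*I) = 2*I*(1 + I))
K(c, L) = -216 + 369*c (K(c, L) = 369*c - 216 = -216 + 369*c)
89759 + K(s(E(0), -7), 571) = 89759 + (-216 + 369*5) = 89759 + (-216 + 1845) = 89759 + 1629 = 91388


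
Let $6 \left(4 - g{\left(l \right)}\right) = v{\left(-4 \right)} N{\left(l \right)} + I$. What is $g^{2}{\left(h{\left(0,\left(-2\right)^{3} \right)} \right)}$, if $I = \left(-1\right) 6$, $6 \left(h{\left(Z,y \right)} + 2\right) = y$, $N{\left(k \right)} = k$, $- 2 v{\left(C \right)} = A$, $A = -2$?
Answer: $\frac{2500}{81} \approx 30.864$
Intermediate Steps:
$v{\left(C \right)} = 1$ ($v{\left(C \right)} = \left(- \frac{1}{2}\right) \left(-2\right) = 1$)
$h{\left(Z,y \right)} = -2 + \frac{y}{6}$
$I = -6$
$g{\left(l \right)} = 5 - \frac{l}{6}$ ($g{\left(l \right)} = 4 - \frac{1 l - 6}{6} = 4 - \frac{l - 6}{6} = 4 - \frac{-6 + l}{6} = 4 - \left(-1 + \frac{l}{6}\right) = 5 - \frac{l}{6}$)
$g^{2}{\left(h{\left(0,\left(-2\right)^{3} \right)} \right)} = \left(5 - \frac{-2 + \frac{\left(-2\right)^{3}}{6}}{6}\right)^{2} = \left(5 - \frac{-2 + \frac{1}{6} \left(-8\right)}{6}\right)^{2} = \left(5 - \frac{-2 - \frac{4}{3}}{6}\right)^{2} = \left(5 - - \frac{5}{9}\right)^{2} = \left(5 + \frac{5}{9}\right)^{2} = \left(\frac{50}{9}\right)^{2} = \frac{2500}{81}$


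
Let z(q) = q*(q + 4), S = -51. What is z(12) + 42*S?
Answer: -1950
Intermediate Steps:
z(q) = q*(4 + q)
z(12) + 42*S = 12*(4 + 12) + 42*(-51) = 12*16 - 2142 = 192 - 2142 = -1950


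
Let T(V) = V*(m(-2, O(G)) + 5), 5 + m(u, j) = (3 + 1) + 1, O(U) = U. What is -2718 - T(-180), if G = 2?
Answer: -1818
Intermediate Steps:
m(u, j) = 0 (m(u, j) = -5 + ((3 + 1) + 1) = -5 + (4 + 1) = -5 + 5 = 0)
T(V) = 5*V (T(V) = V*(0 + 5) = V*5 = 5*V)
-2718 - T(-180) = -2718 - 5*(-180) = -2718 - 1*(-900) = -2718 + 900 = -1818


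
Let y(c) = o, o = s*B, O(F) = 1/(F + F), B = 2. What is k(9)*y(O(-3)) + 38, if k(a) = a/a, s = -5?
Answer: 28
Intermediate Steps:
k(a) = 1
O(F) = 1/(2*F)
o = -10 (o = -5*2 = -10)
y(c) = -10
k(9)*y(O(-3)) + 38 = 1*(-10) + 38 = -10 + 38 = 28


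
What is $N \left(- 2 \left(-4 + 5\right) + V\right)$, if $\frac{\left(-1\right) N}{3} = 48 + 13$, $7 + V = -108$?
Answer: $21411$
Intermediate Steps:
$V = -115$ ($V = -7 - 108 = -115$)
$N = -183$ ($N = - 3 \left(48 + 13\right) = \left(-3\right) 61 = -183$)
$N \left(- 2 \left(-4 + 5\right) + V\right) = - 183 \left(- 2 \left(-4 + 5\right) - 115\right) = - 183 \left(\left(-2\right) 1 - 115\right) = - 183 \left(-2 - 115\right) = \left(-183\right) \left(-117\right) = 21411$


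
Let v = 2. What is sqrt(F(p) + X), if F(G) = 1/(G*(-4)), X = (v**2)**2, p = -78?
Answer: sqrt(389454)/156 ≈ 4.0004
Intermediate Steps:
X = 16 (X = (2**2)**2 = 4**2 = 16)
F(G) = -1/(4*G) (F(G) = 1/(-4*G) = -1/(4*G))
sqrt(F(p) + X) = sqrt(-1/4/(-78) + 16) = sqrt(-1/4*(-1/78) + 16) = sqrt(1/312 + 16) = sqrt(4993/312) = sqrt(389454)/156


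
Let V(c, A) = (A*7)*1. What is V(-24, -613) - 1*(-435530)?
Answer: 431239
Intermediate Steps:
V(c, A) = 7*A (V(c, A) = (7*A)*1 = 7*A)
V(-24, -613) - 1*(-435530) = 7*(-613) - 1*(-435530) = -4291 + 435530 = 431239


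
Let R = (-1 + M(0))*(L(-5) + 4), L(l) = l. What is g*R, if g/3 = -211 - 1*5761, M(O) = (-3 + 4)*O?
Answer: -17916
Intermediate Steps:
M(O) = O (M(O) = 1*O = O)
g = -17916 (g = 3*(-211 - 1*5761) = 3*(-211 - 5761) = 3*(-5972) = -17916)
R = 1 (R = (-1 + 0)*(-5 + 4) = -1*(-1) = 1)
g*R = -17916*1 = -17916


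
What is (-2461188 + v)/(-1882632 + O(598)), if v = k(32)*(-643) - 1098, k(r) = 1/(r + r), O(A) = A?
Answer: 22512421/17207168 ≈ 1.3083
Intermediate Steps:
k(r) = 1/(2*r)
v = -70915/64 (v = ((½)/32)*(-643) - 1098 = ((½)*(1/32))*(-643) - 1098 = (1/64)*(-643) - 1098 = -643/64 - 1098 = -70915/64 ≈ -1108.0)
(-2461188 + v)/(-1882632 + O(598)) = (-2461188 - 70915/64)/(-1882632 + 598) = -157586947/64/(-1882034) = -157586947/64*(-1/1882034) = 22512421/17207168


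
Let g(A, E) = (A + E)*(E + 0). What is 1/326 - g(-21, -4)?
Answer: -32599/326 ≈ -99.997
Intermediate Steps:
g(A, E) = E*(A + E) (g(A, E) = (A + E)*E = E*(A + E))
1/326 - g(-21, -4) = 1/326 - (-4)*(-21 - 4) = 1/326 - (-4)*(-25) = 1/326 - 1*100 = 1/326 - 100 = -32599/326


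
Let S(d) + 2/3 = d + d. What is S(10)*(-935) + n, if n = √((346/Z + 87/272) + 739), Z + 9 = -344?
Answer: -54230/3 + √425425430423/24004 ≈ -18050.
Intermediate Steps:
Z = -353 (Z = -9 - 344 = -353)
S(d) = -⅔ + 2*d (S(d) = -⅔ + (d + d) = -⅔ + 2*d)
n = √425425430423/24004 (n = √((346/(-353) + 87/272) + 739) = √((346*(-1/353) + 87*(1/272)) + 739) = √((-346/353 + 87/272) + 739) = √(-63401/96016 + 739) = √(70892423/96016) = √425425430423/24004 ≈ 27.172)
S(10)*(-935) + n = (-⅔ + 2*10)*(-935) + √425425430423/24004 = (-⅔ + 20)*(-935) + √425425430423/24004 = (58/3)*(-935) + √425425430423/24004 = -54230/3 + √425425430423/24004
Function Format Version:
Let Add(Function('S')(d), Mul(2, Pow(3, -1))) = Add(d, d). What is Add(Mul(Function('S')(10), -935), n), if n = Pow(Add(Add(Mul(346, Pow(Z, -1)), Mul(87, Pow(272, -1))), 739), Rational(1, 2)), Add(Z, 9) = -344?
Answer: Add(Rational(-54230, 3), Mul(Rational(1, 24004), Pow(425425430423, Rational(1, 2)))) ≈ -18050.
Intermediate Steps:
Z = -353 (Z = Add(-9, -344) = -353)
Function('S')(d) = Add(Rational(-2, 3), Mul(2, d)) (Function('S')(d) = Add(Rational(-2, 3), Add(d, d)) = Add(Rational(-2, 3), Mul(2, d)))
n = Mul(Rational(1, 24004), Pow(425425430423, Rational(1, 2))) (n = Pow(Add(Add(Mul(346, Pow(-353, -1)), Mul(87, Pow(272, -1))), 739), Rational(1, 2)) = Pow(Add(Add(Mul(346, Rational(-1, 353)), Mul(87, Rational(1, 272))), 739), Rational(1, 2)) = Pow(Add(Add(Rational(-346, 353), Rational(87, 272)), 739), Rational(1, 2)) = Pow(Add(Rational(-63401, 96016), 739), Rational(1, 2)) = Pow(Rational(70892423, 96016), Rational(1, 2)) = Mul(Rational(1, 24004), Pow(425425430423, Rational(1, 2))) ≈ 27.172)
Add(Mul(Function('S')(10), -935), n) = Add(Mul(Add(Rational(-2, 3), Mul(2, 10)), -935), Mul(Rational(1, 24004), Pow(425425430423, Rational(1, 2)))) = Add(Mul(Add(Rational(-2, 3), 20), -935), Mul(Rational(1, 24004), Pow(425425430423, Rational(1, 2)))) = Add(Mul(Rational(58, 3), -935), Mul(Rational(1, 24004), Pow(425425430423, Rational(1, 2)))) = Add(Rational(-54230, 3), Mul(Rational(1, 24004), Pow(425425430423, Rational(1, 2))))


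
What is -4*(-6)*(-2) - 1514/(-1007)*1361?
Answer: 2012218/1007 ≈ 1998.2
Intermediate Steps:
-4*(-6)*(-2) - 1514/(-1007)*1361 = 24*(-2) - 1514*(-1/1007)*1361 = -48 + (1514/1007)*1361 = -48 + 2060554/1007 = 2012218/1007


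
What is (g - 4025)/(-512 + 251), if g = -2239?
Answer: 24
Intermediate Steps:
(g - 4025)/(-512 + 251) = (-2239 - 4025)/(-512 + 251) = -6264/(-261) = -6264*(-1/261) = 24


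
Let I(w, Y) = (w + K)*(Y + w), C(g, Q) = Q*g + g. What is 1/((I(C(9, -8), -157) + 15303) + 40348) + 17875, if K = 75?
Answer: 947571626/53011 ≈ 17875.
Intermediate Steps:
C(g, Q) = g + Q*g
I(w, Y) = (75 + w)*(Y + w) (I(w, Y) = (w + 75)*(Y + w) = (75 + w)*(Y + w))
1/((I(C(9, -8), -157) + 15303) + 40348) + 17875 = 1/((((9*(1 - 8))**2 + 75*(-157) + 75*(9*(1 - 8)) - 1413*(1 - 8)) + 15303) + 40348) + 17875 = 1/((((9*(-7))**2 - 11775 + 75*(9*(-7)) - 1413*(-7)) + 15303) + 40348) + 17875 = 1/((((-63)**2 - 11775 + 75*(-63) - 157*(-63)) + 15303) + 40348) + 17875 = 1/(((3969 - 11775 - 4725 + 9891) + 15303) + 40348) + 17875 = 1/((-2640 + 15303) + 40348) + 17875 = 1/(12663 + 40348) + 17875 = 1/53011 + 17875 = 947571626/53011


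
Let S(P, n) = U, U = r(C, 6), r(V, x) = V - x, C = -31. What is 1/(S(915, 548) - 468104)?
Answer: -1/468141 ≈ -2.1361e-6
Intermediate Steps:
U = -37 (U = -31 - 1*6 = -31 - 6 = -37)
S(P, n) = -37
1/(S(915, 548) - 468104) = 1/(-37 - 468104) = 1/(-468141) = -1/468141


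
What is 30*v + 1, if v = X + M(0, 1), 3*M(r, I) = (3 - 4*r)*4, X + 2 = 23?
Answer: 751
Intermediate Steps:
X = 21 (X = -2 + 23 = 21)
M(r, I) = 4 - 16*r/3 (M(r, I) = ((3 - 4*r)*4)/3 = (12 - 16*r)/3 = 4 - 16*r/3)
v = 25 (v = 21 + (4 - 16/3*0) = 21 + (4 + 0) = 21 + 4 = 25)
30*v + 1 = 30*25 + 1 = 750 + 1 = 751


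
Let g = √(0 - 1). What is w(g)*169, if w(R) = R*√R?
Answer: 169*I^(3/2) ≈ -119.5 + 119.5*I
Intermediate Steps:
g = I (g = √(-1) = I ≈ 1.0*I)
w(R) = R^(3/2)
w(g)*169 = I^(3/2)*169 = 169*I^(3/2)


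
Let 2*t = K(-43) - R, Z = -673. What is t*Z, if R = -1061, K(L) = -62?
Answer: -672327/2 ≈ -3.3616e+5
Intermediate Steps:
t = 999/2 (t = (-62 - 1*(-1061))/2 = (-62 + 1061)/2 = (½)*999 = 999/2 ≈ 499.50)
t*Z = (999/2)*(-673) = -672327/2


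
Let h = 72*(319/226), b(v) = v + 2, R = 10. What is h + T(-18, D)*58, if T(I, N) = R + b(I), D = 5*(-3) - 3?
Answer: -27840/113 ≈ -246.37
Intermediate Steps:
b(v) = 2 + v
D = -18 (D = -15 - 3 = -18)
T(I, N) = 12 + I (T(I, N) = 10 + (2 + I) = 12 + I)
h = 11484/113 (h = 72*(319*(1/226)) = 72*(319/226) = 11484/113 ≈ 101.63)
h + T(-18, D)*58 = 11484/113 + (12 - 18)*58 = 11484/113 - 6*58 = 11484/113 - 348 = -27840/113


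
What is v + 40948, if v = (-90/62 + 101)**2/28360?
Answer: 279001169369/6813490 ≈ 40948.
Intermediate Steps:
v = 2380849/6813490 (v = (-90*1/62 + 101)**2*(1/28360) = (-45/31 + 101)**2*(1/28360) = (3086/31)**2*(1/28360) = (9523396/961)*(1/28360) = 2380849/6813490 ≈ 0.34943)
v + 40948 = 2380849/6813490 + 40948 = 279001169369/6813490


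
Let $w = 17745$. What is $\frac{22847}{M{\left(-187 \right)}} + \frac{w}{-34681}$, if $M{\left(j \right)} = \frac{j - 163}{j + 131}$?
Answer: $\frac{3168983603}{867025} \approx 3655.0$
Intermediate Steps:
$M{\left(j \right)} = \frac{-163 + j}{131 + j}$
$\frac{22847}{M{\left(-187 \right)}} + \frac{w}{-34681} = \frac{22847}{\frac{1}{131 - 187} \left(-163 - 187\right)} + \frac{17745}{-34681} = \frac{22847}{\frac{1}{-56} \left(-350\right)} + 17745 \left(- \frac{1}{34681}\right) = \frac{22847}{\left(- \frac{1}{56}\right) \left(-350\right)} - \frac{17745}{34681} = \frac{22847}{\frac{25}{4}} - \frac{17745}{34681} = 22847 \cdot \frac{4}{25} - \frac{17745}{34681} = \frac{91388}{25} - \frac{17745}{34681} = \frac{3168983603}{867025}$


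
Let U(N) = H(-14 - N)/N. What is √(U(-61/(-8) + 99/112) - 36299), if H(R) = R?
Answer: 2*I*√8242370251/953 ≈ 190.53*I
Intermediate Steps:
U(N) = (-14 - N)/N
√(U(-61/(-8) + 99/112) - 36299) = √((-14 - (-61/(-8) + 99/112))/(-61/(-8) + 99/112) - 36299) = √((-14 - (-61*(-⅛) + 99*(1/112)))/(-61*(-⅛) + 99*(1/112)) - 36299) = √((-14 - (61/8 + 99/112))/(61/8 + 99/112) - 36299) = √((-14 - 1*953/112)/(953/112) - 36299) = √(112*(-14 - 953/112)/953 - 36299) = √((112/953)*(-2521/112) - 36299) = √(-2521/953 - 36299) = √(-34595468/953) = 2*I*√8242370251/953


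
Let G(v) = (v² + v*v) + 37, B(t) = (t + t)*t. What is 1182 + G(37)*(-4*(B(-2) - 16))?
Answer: 89982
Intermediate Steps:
B(t) = 2*t² (B(t) = (2*t)*t = 2*t²)
G(v) = 37 + 2*v² (G(v) = (v² + v²) + 37 = 2*v² + 37 = 37 + 2*v²)
1182 + G(37)*(-4*(B(-2) - 16)) = 1182 + (37 + 2*37²)*(-4*(2*(-2)² - 16)) = 1182 + (37 + 2*1369)*(-4*(2*4 - 16)) = 1182 + (37 + 2738)*(-4*(8 - 16)) = 1182 + 2775*(-4*(-8)) = 1182 + 2775*32 = 1182 + 88800 = 89982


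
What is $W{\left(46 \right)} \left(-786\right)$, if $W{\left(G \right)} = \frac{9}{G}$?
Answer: $- \frac{3537}{23} \approx -153.78$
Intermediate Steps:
$W{\left(46 \right)} \left(-786\right) = \frac{9}{46} \left(-786\right) = - \frac{3537}{23}$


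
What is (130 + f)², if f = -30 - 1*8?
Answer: 8464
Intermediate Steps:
f = -38 (f = -30 - 8 = -38)
(130 + f)² = (130 - 38)² = 92² = 8464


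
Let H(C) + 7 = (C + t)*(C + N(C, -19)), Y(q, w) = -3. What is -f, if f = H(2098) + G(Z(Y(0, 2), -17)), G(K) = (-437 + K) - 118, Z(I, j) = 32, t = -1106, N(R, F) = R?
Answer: -4161902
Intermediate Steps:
G(K) = -555 + K
H(C) = -7 + 2*C*(-1106 + C) (H(C) = -7 + (C - 1106)*(C + C) = -7 + (-1106 + C)*(2*C) = -7 + 2*C*(-1106 + C))
f = 4161902 (f = (-7 - 2212*2098 + 2*2098²) + (-555 + 32) = (-7 - 4640776 + 2*4401604) - 523 = (-7 - 4640776 + 8803208) - 523 = 4162425 - 523 = 4161902)
-f = -1*4161902 = -4161902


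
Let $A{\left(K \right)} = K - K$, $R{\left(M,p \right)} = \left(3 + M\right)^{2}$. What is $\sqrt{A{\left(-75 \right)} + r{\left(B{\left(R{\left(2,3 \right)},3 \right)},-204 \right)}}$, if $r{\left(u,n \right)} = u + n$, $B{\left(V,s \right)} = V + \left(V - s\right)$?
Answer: $i \sqrt{157} \approx 12.53 i$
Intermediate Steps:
$B{\left(V,s \right)} = - s + 2 V$
$A{\left(K \right)} = 0$
$r{\left(u,n \right)} = n + u$
$\sqrt{A{\left(-75 \right)} + r{\left(B{\left(R{\left(2,3 \right)},3 \right)},-204 \right)}} = \sqrt{0 - \left(207 - 2 \left(3 + 2\right)^{2}\right)} = \sqrt{0 - \left(207 - 50\right)} = \sqrt{0 + \left(-204 + \left(-3 + 2 \cdot 25\right)\right)} = \sqrt{0 + \left(-204 + \left(-3 + 50\right)\right)} = \sqrt{0 + \left(-204 + 47\right)} = \sqrt{0 - 157} = \sqrt{-157} = i \sqrt{157}$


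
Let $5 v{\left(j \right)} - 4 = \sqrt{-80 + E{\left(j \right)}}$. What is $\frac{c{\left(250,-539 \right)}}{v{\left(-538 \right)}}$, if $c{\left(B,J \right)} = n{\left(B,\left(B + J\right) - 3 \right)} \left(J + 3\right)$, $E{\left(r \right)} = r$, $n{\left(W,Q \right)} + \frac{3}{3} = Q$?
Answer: $\frac{1570480}{317} - \frac{392620 i \sqrt{618}}{317} \approx 4954.2 - 30790.0 i$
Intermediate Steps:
$n{\left(W,Q \right)} = -1 + Q$
$c{\left(B,J \right)} = \left(3 + J\right) \left(-4 + B + J\right)$ ($c{\left(B,J \right)} = \left(-1 - \left(3 - B - J\right)\right) \left(J + 3\right) = \left(-1 + \left(-3 + B + J\right)\right) \left(3 + J\right) = \left(-4 + B + J\right) \left(3 + J\right) = \left(3 + J\right) \left(-4 + B + J\right)$)
$v{\left(j \right)} = \frac{4}{5} + \frac{\sqrt{-80 + j}}{5}$
$\frac{c{\left(250,-539 \right)}}{v{\left(-538 \right)}} = \frac{\left(3 - 539\right) \left(-4 + 250 - 539\right)}{\frac{4}{5} + \frac{\sqrt{-80 - 538}}{5}} = \frac{\left(-536\right) \left(-293\right)}{\frac{4}{5} + \frac{\sqrt{-618}}{5}} = \frac{157048}{\frac{4}{5} + \frac{i \sqrt{618}}{5}}$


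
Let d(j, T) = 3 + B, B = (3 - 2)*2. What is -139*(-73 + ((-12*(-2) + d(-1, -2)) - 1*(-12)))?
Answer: 4448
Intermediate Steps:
B = 2 (B = 1*2 = 2)
d(j, T) = 5 (d(j, T) = 3 + 2 = 5)
-139*(-73 + ((-12*(-2) + d(-1, -2)) - 1*(-12))) = -139*(-73 + ((-12*(-2) + 5) - 1*(-12))) = -139*(-73 + ((24 + 5) + 12)) = -139*(-73 + (29 + 12)) = -139*(-73 + 41) = -139*(-32) = 4448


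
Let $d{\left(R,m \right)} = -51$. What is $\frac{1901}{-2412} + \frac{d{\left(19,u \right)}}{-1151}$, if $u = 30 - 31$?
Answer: $- \frac{2065039}{2776212} \approx -0.74383$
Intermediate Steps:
$u = -1$ ($u = 30 - 31 = -1$)
$\frac{1901}{-2412} + \frac{d{\left(19,u \right)}}{-1151} = \frac{1901}{-2412} - \frac{51}{-1151} = 1901 \left(- \frac{1}{2412}\right) - - \frac{51}{1151} = - \frac{1901}{2412} + \frac{51}{1151} = - \frac{2065039}{2776212}$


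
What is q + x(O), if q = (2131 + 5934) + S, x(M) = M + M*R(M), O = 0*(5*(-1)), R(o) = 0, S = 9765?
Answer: 17830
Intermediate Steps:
O = 0 (O = 0*(-5) = 0)
x(M) = M (x(M) = M + M*0 = M + 0 = M)
q = 17830 (q = (2131 + 5934) + 9765 = 8065 + 9765 = 17830)
q + x(O) = 17830 + 0 = 17830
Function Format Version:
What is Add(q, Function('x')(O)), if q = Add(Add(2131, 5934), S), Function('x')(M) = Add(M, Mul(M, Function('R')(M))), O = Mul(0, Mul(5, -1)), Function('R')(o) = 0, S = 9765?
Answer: 17830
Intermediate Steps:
O = 0 (O = Mul(0, -5) = 0)
Function('x')(M) = M (Function('x')(M) = Add(M, Mul(M, 0)) = Add(M, 0) = M)
q = 17830 (q = Add(Add(2131, 5934), 9765) = Add(8065, 9765) = 17830)
Add(q, Function('x')(O)) = Add(17830, 0) = 17830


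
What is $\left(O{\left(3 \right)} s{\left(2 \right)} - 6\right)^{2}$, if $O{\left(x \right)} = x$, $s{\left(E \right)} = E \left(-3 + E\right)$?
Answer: $144$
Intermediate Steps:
$\left(O{\left(3 \right)} s{\left(2 \right)} - 6\right)^{2} = \left(3 \cdot 2 \left(-3 + 2\right) - 6\right)^{2} = \left(3 \cdot 2 \left(-1\right) - 6\right)^{2} = \left(3 \left(-2\right) - 6\right)^{2} = \left(-6 - 6\right)^{2} = \left(-12\right)^{2} = 144$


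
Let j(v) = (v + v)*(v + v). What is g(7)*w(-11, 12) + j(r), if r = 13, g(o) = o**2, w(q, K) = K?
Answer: 1264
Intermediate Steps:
j(v) = 4*v**2 (j(v) = (2*v)*(2*v) = 4*v**2)
g(7)*w(-11, 12) + j(r) = 7**2*12 + 4*13**2 = 49*12 + 4*169 = 588 + 676 = 1264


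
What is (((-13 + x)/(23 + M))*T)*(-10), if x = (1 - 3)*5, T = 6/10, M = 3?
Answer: 69/13 ≈ 5.3077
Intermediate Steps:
T = ⅗ (T = 6*(⅒) = ⅗ ≈ 0.60000)
x = -10 (x = -2*5 = -10)
(((-13 + x)/(23 + M))*T)*(-10) = (((-13 - 10)/(23 + 3))*(⅗))*(-10) = (-23/26*(⅗))*(-10) = (-23*1/26*(⅗))*(-10) = -23/26*⅗*(-10) = -69/130*(-10) = 69/13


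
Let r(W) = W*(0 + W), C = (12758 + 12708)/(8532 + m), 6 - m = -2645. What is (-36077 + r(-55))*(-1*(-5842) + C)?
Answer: -2160164756704/11183 ≈ -1.9317e+8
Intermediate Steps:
m = 2651 (m = 6 - 1*(-2645) = 6 + 2645 = 2651)
C = 25466/11183 (C = (12758 + 12708)/(8532 + 2651) = 25466/11183 ≈ 2.2772)
r(W) = W² (r(W) = W*W = W²)
(-36077 + r(-55))*(-1*(-5842) + C) = (-36077 + (-55)²)*(-1*(-5842) + 25466/11183) = (-36077 + 3025)*(5842 + 25466/11183) = -33052*65356552/11183 = -2160164756704/11183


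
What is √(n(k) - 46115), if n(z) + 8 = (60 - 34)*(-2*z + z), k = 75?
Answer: I*√48073 ≈ 219.26*I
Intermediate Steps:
n(z) = -8 - 26*z (n(z) = -8 + (60 - 34)*(-2*z + z) = -8 + 26*(-z) = -8 - 26*z)
√(n(k) - 46115) = √((-8 - 26*75) - 46115) = √((-8 - 1950) - 46115) = √(-1958 - 46115) = √(-48073) = I*√48073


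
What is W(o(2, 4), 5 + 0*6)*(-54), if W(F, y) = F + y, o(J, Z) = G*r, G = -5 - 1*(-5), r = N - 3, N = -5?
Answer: -270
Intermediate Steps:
r = -8 (r = -5 - 3 = -8)
G = 0 (G = -5 + 5 = 0)
o(J, Z) = 0 (o(J, Z) = 0*(-8) = 0)
W(o(2, 4), 5 + 0*6)*(-54) = (0 + (5 + 0*6))*(-54) = (0 + (5 + 0))*(-54) = (0 + 5)*(-54) = 5*(-54) = -270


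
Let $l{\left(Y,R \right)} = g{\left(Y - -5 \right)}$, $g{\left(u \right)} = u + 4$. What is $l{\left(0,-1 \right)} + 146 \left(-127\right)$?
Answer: $-18533$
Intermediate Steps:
$g{\left(u \right)} = 4 + u$
$l{\left(Y,R \right)} = 9 + Y$ ($l{\left(Y,R \right)} = 4 + \left(Y - -5\right) = 4 + \left(Y + 5\right) = 4 + \left(5 + Y\right) = 9 + Y$)
$l{\left(0,-1 \right)} + 146 \left(-127\right) = \left(9 + 0\right) + 146 \left(-127\right) = 9 - 18542 = -18533$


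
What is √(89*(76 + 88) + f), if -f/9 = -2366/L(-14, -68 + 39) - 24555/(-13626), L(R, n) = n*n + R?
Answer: √22897079205472282/1252078 ≈ 120.85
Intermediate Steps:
L(R, n) = R + n² (L(R, n) = n² + R = R + n²)
f = 11932131/1252078 (f = -9*(-2366/(-14 + (-68 + 39)²) - 24555/(-13626)) = -9*(-2366/(-14 + (-29)²) - 24555*(-1/13626)) = -9*(-2366/(-14 + 841) + 8185/4542) = -9*(-2366/827 + 8185/4542) = -9*(-3977377/3756234) = 11932131/1252078 ≈ 9.5299)
√(89*(76 + 88) + f) = √(89*(76 + 88) + 11932131/1252078) = √(89*164 + 11932131/1252078) = √(14596 + 11932131/1252078) = √(18287262619/1252078) = √22897079205472282/1252078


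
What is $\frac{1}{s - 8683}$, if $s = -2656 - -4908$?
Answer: $- \frac{1}{6431} \approx -0.0001555$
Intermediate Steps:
$s = 2252$ ($s = -2656 + 4908 = 2252$)
$\frac{1}{s - 8683} = \frac{1}{2252 - 8683} = \frac{1}{-6431} = - \frac{1}{6431}$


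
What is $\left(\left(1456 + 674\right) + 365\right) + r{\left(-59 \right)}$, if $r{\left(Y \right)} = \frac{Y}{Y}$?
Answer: $2496$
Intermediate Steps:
$r{\left(Y \right)} = 1$
$\left(\left(1456 + 674\right) + 365\right) + r{\left(-59 \right)} = \left(\left(1456 + 674\right) + 365\right) + 1 = \left(2130 + 365\right) + 1 = 2495 + 1 = 2496$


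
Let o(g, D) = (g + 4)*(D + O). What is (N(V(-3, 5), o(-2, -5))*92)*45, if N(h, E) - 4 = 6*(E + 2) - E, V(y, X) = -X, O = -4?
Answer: -306360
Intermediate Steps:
o(g, D) = (-4 + D)*(4 + g) (o(g, D) = (g + 4)*(D - 4) = (4 + g)*(-4 + D) = (-4 + D)*(4 + g))
N(h, E) = 16 + 5*E (N(h, E) = 4 + (6*(E + 2) - E) = 4 + (6*(2 + E) - E) = 4 + ((12 + 6*E) - E) = 4 + (12 + 5*E) = 16 + 5*E)
(N(V(-3, 5), o(-2, -5))*92)*45 = ((16 + 5*(-16 - 4*(-2) + 4*(-5) - 5*(-2)))*92)*45 = ((16 + 5*(-16 + 8 - 20 + 10))*92)*45 = ((16 + 5*(-18))*92)*45 = ((16 - 90)*92)*45 = -74*92*45 = -6808*45 = -306360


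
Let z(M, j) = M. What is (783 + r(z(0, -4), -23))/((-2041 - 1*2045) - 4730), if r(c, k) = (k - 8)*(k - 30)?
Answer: -1213/4408 ≈ -0.27518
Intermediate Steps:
r(c, k) = (-30 + k)*(-8 + k) (r(c, k) = (-8 + k)*(-30 + k) = (-30 + k)*(-8 + k))
(783 + r(z(0, -4), -23))/((-2041 - 1*2045) - 4730) = (783 + (240 + (-23)² - 38*(-23)))/((-2041 - 1*2045) - 4730) = (783 + (240 + 529 + 874))/((-2041 - 2045) - 4730) = (783 + 1643)/(-4086 - 4730) = 2426/(-8816) = 2426*(-1/8816) = -1213/4408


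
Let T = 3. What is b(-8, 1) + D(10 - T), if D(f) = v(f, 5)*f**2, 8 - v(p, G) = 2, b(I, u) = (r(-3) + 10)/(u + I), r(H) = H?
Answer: 293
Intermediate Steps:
b(I, u) = 7/(I + u) (b(I, u) = (-3 + 10)/(u + I) = 7/(I + u))
v(p, G) = 6 (v(p, G) = 8 - 1*2 = 8 - 2 = 6)
D(f) = 6*f**2
b(-8, 1) + D(10 - T) = 7/(-8 + 1) + 6*(10 - 1*3)**2 = 7/(-7) + 6*(10 - 3)**2 = 7*(-1/7) + 6*7**2 = -1 + 6*49 = -1 + 294 = 293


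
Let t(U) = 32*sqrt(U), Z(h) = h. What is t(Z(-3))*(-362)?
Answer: -11584*I*sqrt(3) ≈ -20064.0*I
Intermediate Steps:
t(Z(-3))*(-362) = (32*sqrt(-3))*(-362) = (32*(I*sqrt(3)))*(-362) = (32*I*sqrt(3))*(-362) = -11584*I*sqrt(3)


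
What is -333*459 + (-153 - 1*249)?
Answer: -153249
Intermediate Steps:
-333*459 + (-153 - 1*249) = -152847 + (-153 - 249) = -152847 - 402 = -153249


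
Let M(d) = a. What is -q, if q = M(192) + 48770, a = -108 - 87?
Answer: -48575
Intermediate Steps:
a = -195
M(d) = -195
q = 48575 (q = -195 + 48770 = 48575)
-q = -1*48575 = -48575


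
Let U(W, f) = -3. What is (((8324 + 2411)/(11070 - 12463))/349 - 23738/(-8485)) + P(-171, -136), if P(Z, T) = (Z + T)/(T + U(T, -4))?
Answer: 2857841804864/573380858155 ≈ 4.9842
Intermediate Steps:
P(Z, T) = (T + Z)/(-3 + T) (P(Z, T) = (Z + T)/(T - 3) = (T + Z)/(-3 + T))
(((8324 + 2411)/(11070 - 12463))/349 - 23738/(-8485)) + P(-171, -136) = (((8324 + 2411)/(11070 - 12463))/349 - 23738/(-8485)) + (-136 - 171)/(-3 - 136) = ((10735/(-1393))*(1/349) - 23738*(-1/8485)) - 307/(-139) = ((10735*(-1/1393))*(1/349) + 23738/8485) - 1/139*(-307) = (-10735/1393*1/349 + 23738/8485) + 307/139 = (-10735/486157 + 23738/8485) + 307/139 = 11449308391/4125042145 + 307/139 = 2857841804864/573380858155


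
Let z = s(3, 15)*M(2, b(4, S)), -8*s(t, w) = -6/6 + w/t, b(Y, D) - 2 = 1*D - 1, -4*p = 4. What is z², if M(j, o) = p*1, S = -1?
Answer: ¼ ≈ 0.25000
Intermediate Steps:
p = -1 (p = -¼*4 = -1)
b(Y, D) = 1 + D (b(Y, D) = 2 + (1*D - 1) = 2 + (D - 1) = 2 + (-1 + D) = 1 + D)
M(j, o) = -1 (M(j, o) = -1*1 = -1)
s(t, w) = ⅛ - w/(8*t) (s(t, w) = -(-6/6 + w/t)/8 = -(-6*⅙ + w/t)/8 = -(-1 + w/t)/8 = ⅛ - w/(8*t))
z = ½ (z = ((⅛)*(3 - 1*15)/3)*(-1) = ((⅛)*(⅓)*(3 - 15))*(-1) = ((⅛)*(⅓)*(-12))*(-1) = -½*(-1) = ½ ≈ 0.50000)
z² = (½)² = ¼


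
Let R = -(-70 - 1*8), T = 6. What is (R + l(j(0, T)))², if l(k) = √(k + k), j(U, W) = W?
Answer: 6096 + 312*√3 ≈ 6636.4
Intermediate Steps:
l(k) = √2*√k (l(k) = √(2*k) = √2*√k)
R = 78 (R = -(-70 - 8) = -1*(-78) = 78)
(R + l(j(0, T)))² = (78 + √2*√6)² = (78 + 2*√3)²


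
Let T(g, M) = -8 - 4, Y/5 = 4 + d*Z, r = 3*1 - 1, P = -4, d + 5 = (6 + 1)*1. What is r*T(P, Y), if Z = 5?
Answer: -24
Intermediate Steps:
d = 2 (d = -5 + (6 + 1)*1 = -5 + 7*1 = -5 + 7 = 2)
r = 2 (r = 3 - 1 = 2)
Y = 70 (Y = 5*(4 + 2*5) = 5*(4 + 10) = 5*14 = 70)
T(g, M) = -12
r*T(P, Y) = 2*(-12) = -24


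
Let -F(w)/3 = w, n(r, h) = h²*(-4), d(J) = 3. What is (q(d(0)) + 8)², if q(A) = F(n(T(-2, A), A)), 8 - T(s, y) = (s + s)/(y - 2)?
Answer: 13456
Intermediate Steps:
T(s, y) = 8 - 2*s/(-2 + y) (T(s, y) = 8 - (s + s)/(y - 2) = 8 - 2*s/(-2 + y))
n(r, h) = -4*h²
F(w) = -3*w
q(A) = 12*A² (q(A) = -(-12)*A² = 12*A²)
(q(d(0)) + 8)² = (12*3² + 8)² = (12*9 + 8)² = (108 + 8)² = 116² = 13456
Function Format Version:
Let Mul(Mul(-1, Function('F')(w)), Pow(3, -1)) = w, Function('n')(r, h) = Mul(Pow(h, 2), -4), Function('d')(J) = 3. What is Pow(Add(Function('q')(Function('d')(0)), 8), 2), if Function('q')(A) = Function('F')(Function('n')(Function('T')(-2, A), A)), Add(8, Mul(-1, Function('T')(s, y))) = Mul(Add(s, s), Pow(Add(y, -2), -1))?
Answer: 13456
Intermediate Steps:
Function('T')(s, y) = Add(8, Mul(-2, s, Pow(Add(-2, y), -1))) (Function('T')(s, y) = Add(8, Mul(-1, Mul(Add(s, s), Pow(Add(y, -2), -1)))) = Add(8, Mul(-1, Mul(Mul(2, s), Pow(Add(-2, y), -1)))) = Add(8, Mul(-1, Mul(2, s, Pow(Add(-2, y), -1)))) = Add(8, Mul(-2, s, Pow(Add(-2, y), -1))))
Function('n')(r, h) = Mul(-4, Pow(h, 2))
Function('F')(w) = Mul(-3, w)
Function('q')(A) = Mul(12, Pow(A, 2)) (Function('q')(A) = Mul(-3, Mul(-4, Pow(A, 2))) = Mul(12, Pow(A, 2)))
Pow(Add(Function('q')(Function('d')(0)), 8), 2) = Pow(Add(Mul(12, Pow(3, 2)), 8), 2) = Pow(Add(Mul(12, 9), 8), 2) = Pow(Add(108, 8), 2) = Pow(116, 2) = 13456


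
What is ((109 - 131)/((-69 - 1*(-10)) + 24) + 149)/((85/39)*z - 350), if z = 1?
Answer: -204243/474775 ≈ -0.43019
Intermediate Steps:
((109 - 131)/((-69 - 1*(-10)) + 24) + 149)/((85/39)*z - 350) = ((109 - 131)/((-69 - 1*(-10)) + 24) + 149)/((85/39)*1 - 350) = (-22/((-69 + 10) + 24) + 149)/((85*(1/39))*1 - 350) = (-22/(-59 + 24) + 149)/((85/39)*1 - 350) = (-22/(-35) + 149)/(85/39 - 350) = (-22*(-1/35) + 149)/(-13565/39) = (22/35 + 149)*(-39/13565) = (5237/35)*(-39/13565) = -204243/474775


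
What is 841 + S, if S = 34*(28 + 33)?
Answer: 2915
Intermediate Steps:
S = 2074 (S = 34*61 = 2074)
841 + S = 841 + 2074 = 2915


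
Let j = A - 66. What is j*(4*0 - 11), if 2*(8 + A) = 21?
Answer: 1397/2 ≈ 698.50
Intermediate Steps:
A = 5/2 (A = -8 + (½)*21 = -8 + 21/2 = 5/2 ≈ 2.5000)
j = -127/2 (j = 5/2 - 66 = -127/2 ≈ -63.500)
j*(4*0 - 11) = -127*(4*0 - 11)/2 = -127*(0 - 11)/2 = -127/2*(-11) = 1397/2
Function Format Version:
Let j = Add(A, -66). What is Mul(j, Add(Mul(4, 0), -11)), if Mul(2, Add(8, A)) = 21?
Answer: Rational(1397, 2) ≈ 698.50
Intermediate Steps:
A = Rational(5, 2) (A = Add(-8, Mul(Rational(1, 2), 21)) = Add(-8, Rational(21, 2)) = Rational(5, 2) ≈ 2.5000)
j = Rational(-127, 2) (j = Add(Rational(5, 2), -66) = Rational(-127, 2) ≈ -63.500)
Mul(j, Add(Mul(4, 0), -11)) = Mul(Rational(-127, 2), Add(Mul(4, 0), -11)) = Mul(Rational(-127, 2), Add(0, -11)) = Mul(Rational(-127, 2), -11) = Rational(1397, 2)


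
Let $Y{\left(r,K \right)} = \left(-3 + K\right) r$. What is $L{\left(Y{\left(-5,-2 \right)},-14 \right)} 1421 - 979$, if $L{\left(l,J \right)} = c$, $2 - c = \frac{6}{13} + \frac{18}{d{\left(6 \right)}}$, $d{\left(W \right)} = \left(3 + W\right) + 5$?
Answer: $- \frac{8058}{13} \approx -619.85$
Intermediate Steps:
$Y{\left(r,K \right)} = r \left(-3 + K\right)$
$d{\left(W \right)} = 8 + W$
$c = \frac{23}{91}$ ($c = 2 - \left(\frac{6}{13} + \frac{18}{8 + 6}\right) = 2 - \left(6 \cdot \frac{1}{13} + \frac{18}{14}\right) = 2 - \left(\frac{6}{13} + 18 \cdot \frac{1}{14}\right) = 2 - \left(\frac{6}{13} + \frac{9}{7}\right) = 2 - \frac{159}{91} = \frac{23}{91} \approx 0.25275$)
$L{\left(l,J \right)} = \frac{23}{91}$
$L{\left(Y{\left(-5,-2 \right)},-14 \right)} 1421 - 979 = \frac{23}{91} \cdot 1421 - 979 = \frac{4669}{13} - 979 = - \frac{8058}{13}$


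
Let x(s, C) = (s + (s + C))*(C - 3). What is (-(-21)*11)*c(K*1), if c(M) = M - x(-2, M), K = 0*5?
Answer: -2772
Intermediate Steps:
K = 0
x(s, C) = (-3 + C)*(C + 2*s) (x(s, C) = (s + (C + s))*(-3 + C) = (C + 2*s)*(-3 + C) = (-3 + C)*(C + 2*s))
c(M) = -12 - M² + 8*M (c(M) = M - (M² - 6*(-2) - 3*M + 2*M*(-2)) = M - (M² + 12 - 3*M - 4*M) = M - (12 + M² - 7*M) = M + (-12 - M² + 7*M) = -12 - M² + 8*M)
(-(-21)*11)*c(K*1) = (-(-21)*11)*(-12 - (0*1)² + 8*(0*1)) = (-21*(-11))*(-12 - 1*0² + 8*0) = 231*(-12 - 1*0 + 0) = 231*(-12 + 0 + 0) = 231*(-12) = -2772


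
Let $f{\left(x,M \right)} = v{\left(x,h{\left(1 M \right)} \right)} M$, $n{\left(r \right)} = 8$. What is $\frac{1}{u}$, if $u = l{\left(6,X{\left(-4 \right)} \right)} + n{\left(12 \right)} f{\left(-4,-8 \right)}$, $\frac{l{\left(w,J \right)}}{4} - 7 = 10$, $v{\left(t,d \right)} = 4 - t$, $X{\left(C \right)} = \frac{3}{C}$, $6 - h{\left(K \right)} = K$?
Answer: $- \frac{1}{444} \approx -0.0022523$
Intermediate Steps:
$h{\left(K \right)} = 6 - K$
$f{\left(x,M \right)} = M \left(4 - x\right)$ ($f{\left(x,M \right)} = \left(4 - x\right) M = M \left(4 - x\right)$)
$l{\left(w,J \right)} = 68$ ($l{\left(w,J \right)} = 28 + 4 \cdot 10 = 28 + 40 = 68$)
$u = -444$ ($u = 68 + 8 \left(- 8 \left(4 - -4\right)\right) = 68 + 8 \left(- 8 \left(4 + 4\right)\right) = 68 + 8 \left(\left(-8\right) 8\right) = 68 + 8 \left(-64\right) = 68 - 512 = -444$)
$\frac{1}{u} = \frac{1}{-444} = - \frac{1}{444}$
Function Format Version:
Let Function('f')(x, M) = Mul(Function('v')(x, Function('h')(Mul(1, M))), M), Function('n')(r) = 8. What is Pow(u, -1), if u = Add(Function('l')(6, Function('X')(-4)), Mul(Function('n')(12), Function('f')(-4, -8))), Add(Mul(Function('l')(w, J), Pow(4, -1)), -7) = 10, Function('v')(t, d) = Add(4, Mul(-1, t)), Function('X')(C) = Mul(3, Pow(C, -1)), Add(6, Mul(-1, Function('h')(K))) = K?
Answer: Rational(-1, 444) ≈ -0.0022523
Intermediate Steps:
Function('h')(K) = Add(6, Mul(-1, K))
Function('f')(x, M) = Mul(M, Add(4, Mul(-1, x))) (Function('f')(x, M) = Mul(Add(4, Mul(-1, x)), M) = Mul(M, Add(4, Mul(-1, x))))
Function('l')(w, J) = 68 (Function('l')(w, J) = Add(28, Mul(4, 10)) = Add(28, 40) = 68)
u = -444 (u = Add(68, Mul(8, Mul(-8, Add(4, Mul(-1, -4))))) = Add(68, Mul(8, Mul(-8, Add(4, 4)))) = Add(68, Mul(8, Mul(-8, 8))) = Add(68, Mul(8, -64)) = Add(68, -512) = -444)
Pow(u, -1) = Pow(-444, -1) = Rational(-1, 444)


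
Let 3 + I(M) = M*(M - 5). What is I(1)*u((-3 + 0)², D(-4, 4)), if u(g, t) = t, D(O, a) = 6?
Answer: -42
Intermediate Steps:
I(M) = -3 + M*(-5 + M) (I(M) = -3 + M*(M - 5) = -3 + M*(-5 + M))
I(1)*u((-3 + 0)², D(-4, 4)) = (-3 + 1² - 5*1)*6 = (-3 + 1 - 5)*6 = -7*6 = -42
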